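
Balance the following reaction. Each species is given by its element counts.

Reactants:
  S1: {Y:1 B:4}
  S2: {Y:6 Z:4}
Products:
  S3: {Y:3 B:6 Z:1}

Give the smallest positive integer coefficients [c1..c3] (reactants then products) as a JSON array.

Coefficients: [6, 1, 4]

Y: 6·1+1·6 = 12 | 4·3 = 12
B: 6·4+1·0 = 24 | 4·6 = 24
Z: 6·0+1·4 = 4 | 4·1 = 4
gcd(6,1,4) = 1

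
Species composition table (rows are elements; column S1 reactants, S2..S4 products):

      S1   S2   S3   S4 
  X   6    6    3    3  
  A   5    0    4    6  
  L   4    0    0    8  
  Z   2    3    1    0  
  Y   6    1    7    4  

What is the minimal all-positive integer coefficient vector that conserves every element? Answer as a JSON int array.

Coefficients: [2, 1, 1, 1]

X: 2·6 = 12 | 1·6+1·3+1·3 = 12
A: 2·5 = 10 | 1·0+1·4+1·6 = 10
L: 2·4 = 8 | 1·0+1·0+1·8 = 8
Z: 2·2 = 4 | 1·3+1·1+1·0 = 4
Y: 2·6 = 12 | 1·1+1·7+1·4 = 12
gcd(2,1,1,1) = 1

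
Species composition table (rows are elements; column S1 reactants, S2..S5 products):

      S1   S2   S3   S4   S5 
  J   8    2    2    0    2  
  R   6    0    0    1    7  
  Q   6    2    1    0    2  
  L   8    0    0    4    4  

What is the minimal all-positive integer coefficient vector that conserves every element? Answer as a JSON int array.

Coefficients: [3, 4, 6, 4, 2]

J: 3·8 = 24 | 4·2+6·2+4·0+2·2 = 24
R: 3·6 = 18 | 4·0+6·0+4·1+2·7 = 18
Q: 3·6 = 18 | 4·2+6·1+4·0+2·2 = 18
L: 3·8 = 24 | 4·0+6·0+4·4+2·4 = 24
gcd(3,4,6,4,2) = 1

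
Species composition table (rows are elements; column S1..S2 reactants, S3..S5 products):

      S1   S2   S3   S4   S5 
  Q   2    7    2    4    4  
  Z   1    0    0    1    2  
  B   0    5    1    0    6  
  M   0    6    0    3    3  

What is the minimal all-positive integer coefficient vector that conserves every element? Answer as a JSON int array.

Coefficients: [5, 2, 4, 3, 1]

Q: 5·2+2·7 = 24 | 4·2+3·4+1·4 = 24
Z: 5·1+2·0 = 5 | 4·0+3·1+1·2 = 5
B: 5·0+2·5 = 10 | 4·1+3·0+1·6 = 10
M: 5·0+2·6 = 12 | 4·0+3·3+1·3 = 12
gcd(5,2,4,3,1) = 1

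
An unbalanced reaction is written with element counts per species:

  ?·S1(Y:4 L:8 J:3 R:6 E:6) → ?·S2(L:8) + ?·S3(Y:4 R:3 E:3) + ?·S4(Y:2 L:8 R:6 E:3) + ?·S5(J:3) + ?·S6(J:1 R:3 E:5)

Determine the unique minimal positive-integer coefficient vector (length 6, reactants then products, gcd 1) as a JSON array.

Coefficients: [6, 4, 5, 2, 5, 3]

Y: 6·4 = 24 | 4·0+5·4+2·2+5·0+3·0 = 24
L: 6·8 = 48 | 4·8+5·0+2·8+5·0+3·0 = 48
J: 6·3 = 18 | 4·0+5·0+2·0+5·3+3·1 = 18
R: 6·6 = 36 | 4·0+5·3+2·6+5·0+3·3 = 36
E: 6·6 = 36 | 4·0+5·3+2·3+5·0+3·5 = 36
gcd(6,4,5,2,5,3) = 1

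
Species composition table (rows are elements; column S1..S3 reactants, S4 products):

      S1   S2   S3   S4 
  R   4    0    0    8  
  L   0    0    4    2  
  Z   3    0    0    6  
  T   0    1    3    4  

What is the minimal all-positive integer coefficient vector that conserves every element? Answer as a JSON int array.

R: 4·4+5·0+1·0 = 16 | 2·8 = 16
L: 4·0+5·0+1·4 = 4 | 2·2 = 4
Z: 4·3+5·0+1·0 = 12 | 2·6 = 12
T: 4·0+5·1+1·3 = 8 | 2·4 = 8
gcd(4,5,1,2) = 1

Coefficients: [4, 5, 1, 2]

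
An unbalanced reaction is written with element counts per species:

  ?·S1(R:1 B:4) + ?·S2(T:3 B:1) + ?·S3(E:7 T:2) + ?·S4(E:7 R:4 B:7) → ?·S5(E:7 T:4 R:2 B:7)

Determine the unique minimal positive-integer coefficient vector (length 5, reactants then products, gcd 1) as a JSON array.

Coefficients: [6, 4, 4, 1, 5]

E: 6·0+4·0+4·7+1·7 = 35 | 5·7 = 35
T: 6·0+4·3+4·2+1·0 = 20 | 5·4 = 20
R: 6·1+4·0+4·0+1·4 = 10 | 5·2 = 10
B: 6·4+4·1+4·0+1·7 = 35 | 5·7 = 35
gcd(6,4,4,1,5) = 1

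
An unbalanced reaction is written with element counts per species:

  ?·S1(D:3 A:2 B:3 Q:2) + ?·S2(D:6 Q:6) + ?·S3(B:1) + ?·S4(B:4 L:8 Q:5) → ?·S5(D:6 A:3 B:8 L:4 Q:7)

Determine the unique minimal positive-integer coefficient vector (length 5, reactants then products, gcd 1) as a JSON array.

Coefficients: [6, 1, 6, 2, 4]

D: 6·3+1·6+6·0+2·0 = 24 | 4·6 = 24
A: 6·2+1·0+6·0+2·0 = 12 | 4·3 = 12
B: 6·3+1·0+6·1+2·4 = 32 | 4·8 = 32
L: 6·0+1·0+6·0+2·8 = 16 | 4·4 = 16
Q: 6·2+1·6+6·0+2·5 = 28 | 4·7 = 28
gcd(6,1,6,2,4) = 1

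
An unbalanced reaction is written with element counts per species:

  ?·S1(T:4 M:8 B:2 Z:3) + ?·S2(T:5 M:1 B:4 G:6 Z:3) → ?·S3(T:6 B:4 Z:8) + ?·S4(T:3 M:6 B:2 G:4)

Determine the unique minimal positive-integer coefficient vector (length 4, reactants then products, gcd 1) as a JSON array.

T: 4·4+4·5 = 36 | 3·6+6·3 = 36
M: 4·8+4·1 = 36 | 3·0+6·6 = 36
B: 4·2+4·4 = 24 | 3·4+6·2 = 24
G: 4·0+4·6 = 24 | 3·0+6·4 = 24
Z: 4·3+4·3 = 24 | 3·8+6·0 = 24
gcd(4,4,3,6) = 1

Coefficients: [4, 4, 3, 6]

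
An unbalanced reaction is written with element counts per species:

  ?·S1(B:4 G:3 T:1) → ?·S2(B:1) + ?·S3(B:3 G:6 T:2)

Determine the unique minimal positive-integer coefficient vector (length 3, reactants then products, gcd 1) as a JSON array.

Coefficients: [2, 5, 1]

B: 2·4 = 8 | 5·1+1·3 = 8
G: 2·3 = 6 | 5·0+1·6 = 6
T: 2·1 = 2 | 5·0+1·2 = 2
gcd(2,5,1) = 1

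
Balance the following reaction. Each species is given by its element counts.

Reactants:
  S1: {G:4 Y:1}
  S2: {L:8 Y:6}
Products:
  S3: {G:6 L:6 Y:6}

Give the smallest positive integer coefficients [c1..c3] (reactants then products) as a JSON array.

Coefficients: [6, 3, 4]

G: 6·4+3·0 = 24 | 4·6 = 24
L: 6·0+3·8 = 24 | 4·6 = 24
Y: 6·1+3·6 = 24 | 4·6 = 24
gcd(6,3,4) = 1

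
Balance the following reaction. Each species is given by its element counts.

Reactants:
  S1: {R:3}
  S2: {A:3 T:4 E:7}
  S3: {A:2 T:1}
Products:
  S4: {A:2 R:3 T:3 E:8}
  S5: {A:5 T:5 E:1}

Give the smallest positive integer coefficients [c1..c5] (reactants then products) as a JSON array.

Coefficients: [5, 6, 1, 5, 2]

A: 5·0+6·3+1·2 = 20 | 5·2+2·5 = 20
R: 5·3+6·0+1·0 = 15 | 5·3+2·0 = 15
T: 5·0+6·4+1·1 = 25 | 5·3+2·5 = 25
E: 5·0+6·7+1·0 = 42 | 5·8+2·1 = 42
gcd(5,6,1,5,2) = 1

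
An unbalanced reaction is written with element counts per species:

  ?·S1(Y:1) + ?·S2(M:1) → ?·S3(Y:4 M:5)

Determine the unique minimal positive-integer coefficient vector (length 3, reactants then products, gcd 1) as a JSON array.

Coefficients: [4, 5, 1]

Y: 4·1+5·0 = 4 | 1·4 = 4
M: 4·0+5·1 = 5 | 1·5 = 5
gcd(4,5,1) = 1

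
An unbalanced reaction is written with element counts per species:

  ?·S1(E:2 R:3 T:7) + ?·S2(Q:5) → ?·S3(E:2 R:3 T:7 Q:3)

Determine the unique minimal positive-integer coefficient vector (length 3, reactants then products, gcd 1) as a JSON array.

Coefficients: [5, 3, 5]

E: 5·2+3·0 = 10 | 5·2 = 10
R: 5·3+3·0 = 15 | 5·3 = 15
T: 5·7+3·0 = 35 | 5·7 = 35
Q: 5·0+3·5 = 15 | 5·3 = 15
gcd(5,3,5) = 1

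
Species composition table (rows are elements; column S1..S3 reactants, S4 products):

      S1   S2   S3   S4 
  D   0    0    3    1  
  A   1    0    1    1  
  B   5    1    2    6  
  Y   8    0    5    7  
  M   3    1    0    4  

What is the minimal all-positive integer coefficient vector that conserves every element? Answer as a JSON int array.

D: 2·0+6·0+1·3 = 3 | 3·1 = 3
A: 2·1+6·0+1·1 = 3 | 3·1 = 3
B: 2·5+6·1+1·2 = 18 | 3·6 = 18
Y: 2·8+6·0+1·5 = 21 | 3·7 = 21
M: 2·3+6·1+1·0 = 12 | 3·4 = 12
gcd(2,6,1,3) = 1

Coefficients: [2, 6, 1, 3]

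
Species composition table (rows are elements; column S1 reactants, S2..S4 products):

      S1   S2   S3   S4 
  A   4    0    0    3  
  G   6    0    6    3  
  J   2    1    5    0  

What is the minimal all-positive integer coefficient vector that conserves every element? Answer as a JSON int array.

Coefficients: [3, 1, 1, 4]

A: 3·4 = 12 | 1·0+1·0+4·3 = 12
G: 3·6 = 18 | 1·0+1·6+4·3 = 18
J: 3·2 = 6 | 1·1+1·5+4·0 = 6
gcd(3,1,1,4) = 1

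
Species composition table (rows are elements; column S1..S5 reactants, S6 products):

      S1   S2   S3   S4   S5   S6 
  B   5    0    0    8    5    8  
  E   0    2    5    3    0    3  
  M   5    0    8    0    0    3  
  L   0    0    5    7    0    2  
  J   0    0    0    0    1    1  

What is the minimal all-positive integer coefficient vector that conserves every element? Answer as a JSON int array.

B: 2·5+5·0+1·0+1·8+6·5 = 48 | 6·8 = 48
E: 2·0+5·2+1·5+1·3+6·0 = 18 | 6·3 = 18
M: 2·5+5·0+1·8+1·0+6·0 = 18 | 6·3 = 18
L: 2·0+5·0+1·5+1·7+6·0 = 12 | 6·2 = 12
J: 2·0+5·0+1·0+1·0+6·1 = 6 | 6·1 = 6
gcd(2,5,1,1,6,6) = 1

Coefficients: [2, 5, 1, 1, 6, 6]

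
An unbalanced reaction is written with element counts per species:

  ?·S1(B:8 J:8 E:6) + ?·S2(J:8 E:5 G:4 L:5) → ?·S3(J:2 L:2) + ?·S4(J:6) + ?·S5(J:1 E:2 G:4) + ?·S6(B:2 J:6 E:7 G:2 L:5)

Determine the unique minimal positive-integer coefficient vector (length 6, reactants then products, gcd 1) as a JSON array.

Coefficients: [1, 6, 5, 3, 4, 4]

B: 1·8+6·0 = 8 | 5·0+3·0+4·0+4·2 = 8
J: 1·8+6·8 = 56 | 5·2+3·6+4·1+4·6 = 56
E: 1·6+6·5 = 36 | 5·0+3·0+4·2+4·7 = 36
G: 1·0+6·4 = 24 | 5·0+3·0+4·4+4·2 = 24
L: 1·0+6·5 = 30 | 5·2+3·0+4·0+4·5 = 30
gcd(1,6,5,3,4,4) = 1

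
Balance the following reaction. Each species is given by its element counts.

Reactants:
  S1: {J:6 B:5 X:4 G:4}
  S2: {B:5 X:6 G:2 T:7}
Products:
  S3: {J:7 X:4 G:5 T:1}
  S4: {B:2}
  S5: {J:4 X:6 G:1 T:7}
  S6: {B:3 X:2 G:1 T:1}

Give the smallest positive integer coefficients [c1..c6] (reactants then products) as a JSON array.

Coefficients: [3, 2, 2, 5, 1, 5]

J: 3·6+2·0 = 18 | 2·7+5·0+1·4+5·0 = 18
B: 3·5+2·5 = 25 | 2·0+5·2+1·0+5·3 = 25
X: 3·4+2·6 = 24 | 2·4+5·0+1·6+5·2 = 24
G: 3·4+2·2 = 16 | 2·5+5·0+1·1+5·1 = 16
T: 3·0+2·7 = 14 | 2·1+5·0+1·7+5·1 = 14
gcd(3,2,2,5,1,5) = 1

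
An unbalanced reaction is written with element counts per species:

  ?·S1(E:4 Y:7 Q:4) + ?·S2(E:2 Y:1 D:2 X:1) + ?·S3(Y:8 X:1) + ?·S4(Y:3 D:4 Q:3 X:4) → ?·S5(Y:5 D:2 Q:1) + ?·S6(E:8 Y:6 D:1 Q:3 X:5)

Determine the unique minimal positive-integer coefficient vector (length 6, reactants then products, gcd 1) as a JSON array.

Coefficients: [2, 4, 2, 1, 5, 2]

E: 2·4+4·2+2·0+1·0 = 16 | 5·0+2·8 = 16
Y: 2·7+4·1+2·8+1·3 = 37 | 5·5+2·6 = 37
D: 2·0+4·2+2·0+1·4 = 12 | 5·2+2·1 = 12
Q: 2·4+4·0+2·0+1·3 = 11 | 5·1+2·3 = 11
X: 2·0+4·1+2·1+1·4 = 10 | 5·0+2·5 = 10
gcd(2,4,2,1,5,2) = 1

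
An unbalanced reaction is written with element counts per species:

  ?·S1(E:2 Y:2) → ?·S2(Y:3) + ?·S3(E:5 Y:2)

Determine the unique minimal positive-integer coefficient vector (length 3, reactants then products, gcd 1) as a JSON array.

Coefficients: [5, 2, 2]

E: 5·2 = 10 | 2·0+2·5 = 10
Y: 5·2 = 10 | 2·3+2·2 = 10
gcd(5,2,2) = 1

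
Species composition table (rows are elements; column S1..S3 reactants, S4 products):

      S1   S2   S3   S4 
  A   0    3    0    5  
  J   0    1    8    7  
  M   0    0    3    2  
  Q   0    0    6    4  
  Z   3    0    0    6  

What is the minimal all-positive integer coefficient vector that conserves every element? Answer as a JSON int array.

Coefficients: [6, 5, 2, 3]

A: 6·0+5·3+2·0 = 15 | 3·5 = 15
J: 6·0+5·1+2·8 = 21 | 3·7 = 21
M: 6·0+5·0+2·3 = 6 | 3·2 = 6
Q: 6·0+5·0+2·6 = 12 | 3·4 = 12
Z: 6·3+5·0+2·0 = 18 | 3·6 = 18
gcd(6,5,2,3) = 1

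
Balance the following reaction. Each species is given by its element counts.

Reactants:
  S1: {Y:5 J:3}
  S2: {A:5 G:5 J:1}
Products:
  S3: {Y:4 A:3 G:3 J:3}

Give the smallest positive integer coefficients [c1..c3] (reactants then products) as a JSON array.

Coefficients: [4, 3, 5]

Y: 4·5+3·0 = 20 | 5·4 = 20
A: 4·0+3·5 = 15 | 5·3 = 15
G: 4·0+3·5 = 15 | 5·3 = 15
J: 4·3+3·1 = 15 | 5·3 = 15
gcd(4,3,5) = 1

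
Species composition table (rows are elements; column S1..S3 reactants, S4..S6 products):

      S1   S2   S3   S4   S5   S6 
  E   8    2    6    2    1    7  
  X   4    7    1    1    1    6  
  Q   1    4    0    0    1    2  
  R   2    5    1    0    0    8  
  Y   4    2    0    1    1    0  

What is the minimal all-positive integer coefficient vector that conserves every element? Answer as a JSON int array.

E: 1·8+1·2+1·6 = 16 | 3·2+3·1+1·7 = 16
X: 1·4+1·7+1·1 = 12 | 3·1+3·1+1·6 = 12
Q: 1·1+1·4+1·0 = 5 | 3·0+3·1+1·2 = 5
R: 1·2+1·5+1·1 = 8 | 3·0+3·0+1·8 = 8
Y: 1·4+1·2+1·0 = 6 | 3·1+3·1+1·0 = 6
gcd(1,1,1,3,3,1) = 1

Coefficients: [1, 1, 1, 3, 3, 1]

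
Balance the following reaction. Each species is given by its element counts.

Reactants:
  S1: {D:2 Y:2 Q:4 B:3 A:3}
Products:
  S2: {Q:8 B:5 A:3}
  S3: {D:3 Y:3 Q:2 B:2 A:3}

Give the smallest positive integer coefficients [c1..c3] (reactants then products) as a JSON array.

Coefficients: [3, 1, 2]

D: 3·2 = 6 | 1·0+2·3 = 6
Y: 3·2 = 6 | 1·0+2·3 = 6
Q: 3·4 = 12 | 1·8+2·2 = 12
B: 3·3 = 9 | 1·5+2·2 = 9
A: 3·3 = 9 | 1·3+2·3 = 9
gcd(3,1,2) = 1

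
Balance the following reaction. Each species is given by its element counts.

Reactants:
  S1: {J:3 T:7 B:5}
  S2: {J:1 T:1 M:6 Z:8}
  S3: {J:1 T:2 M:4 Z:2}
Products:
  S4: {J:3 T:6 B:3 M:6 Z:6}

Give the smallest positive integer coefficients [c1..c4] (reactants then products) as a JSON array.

J: 3·3+3·1+3·1 = 15 | 5·3 = 15
T: 3·7+3·1+3·2 = 30 | 5·6 = 30
B: 3·5+3·0+3·0 = 15 | 5·3 = 15
M: 3·0+3·6+3·4 = 30 | 5·6 = 30
Z: 3·0+3·8+3·2 = 30 | 5·6 = 30
gcd(3,3,3,5) = 1

Coefficients: [3, 3, 3, 5]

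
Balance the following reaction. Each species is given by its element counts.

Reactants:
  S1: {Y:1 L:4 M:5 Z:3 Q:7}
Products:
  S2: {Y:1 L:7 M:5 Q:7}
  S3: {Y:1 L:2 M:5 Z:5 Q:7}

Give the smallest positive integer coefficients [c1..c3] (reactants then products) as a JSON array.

Y: 5·1 = 5 | 2·1+3·1 = 5
L: 5·4 = 20 | 2·7+3·2 = 20
M: 5·5 = 25 | 2·5+3·5 = 25
Z: 5·3 = 15 | 2·0+3·5 = 15
Q: 5·7 = 35 | 2·7+3·7 = 35
gcd(5,2,3) = 1

Coefficients: [5, 2, 3]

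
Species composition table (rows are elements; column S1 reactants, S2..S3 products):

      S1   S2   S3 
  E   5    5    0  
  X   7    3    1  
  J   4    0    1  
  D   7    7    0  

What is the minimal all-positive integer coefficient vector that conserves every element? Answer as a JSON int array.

E: 1·5 = 5 | 1·5+4·0 = 5
X: 1·7 = 7 | 1·3+4·1 = 7
J: 1·4 = 4 | 1·0+4·1 = 4
D: 1·7 = 7 | 1·7+4·0 = 7
gcd(1,1,4) = 1

Coefficients: [1, 1, 4]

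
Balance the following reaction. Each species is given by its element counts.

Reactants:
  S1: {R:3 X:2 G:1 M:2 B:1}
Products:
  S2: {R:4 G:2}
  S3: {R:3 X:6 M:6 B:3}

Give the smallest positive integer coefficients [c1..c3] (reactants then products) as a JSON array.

Coefficients: [6, 3, 2]

R: 6·3 = 18 | 3·4+2·3 = 18
X: 6·2 = 12 | 3·0+2·6 = 12
G: 6·1 = 6 | 3·2+2·0 = 6
M: 6·2 = 12 | 3·0+2·6 = 12
B: 6·1 = 6 | 3·0+2·3 = 6
gcd(6,3,2) = 1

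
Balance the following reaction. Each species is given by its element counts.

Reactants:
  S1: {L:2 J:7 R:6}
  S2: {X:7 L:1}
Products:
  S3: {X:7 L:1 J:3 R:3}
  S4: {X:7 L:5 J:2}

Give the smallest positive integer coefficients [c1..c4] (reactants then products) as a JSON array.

X: 2·0+5·7 = 35 | 4·7+1·7 = 35
L: 2·2+5·1 = 9 | 4·1+1·5 = 9
J: 2·7+5·0 = 14 | 4·3+1·2 = 14
R: 2·6+5·0 = 12 | 4·3+1·0 = 12
gcd(2,5,4,1) = 1

Coefficients: [2, 5, 4, 1]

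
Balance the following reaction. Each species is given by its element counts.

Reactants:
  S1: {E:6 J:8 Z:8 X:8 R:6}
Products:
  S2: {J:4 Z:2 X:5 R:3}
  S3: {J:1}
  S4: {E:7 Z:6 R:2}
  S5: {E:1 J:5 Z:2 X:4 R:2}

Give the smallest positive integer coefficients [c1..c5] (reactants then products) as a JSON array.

Coefficients: [4, 4, 1, 3, 3]

E: 4·6 = 24 | 4·0+1·0+3·7+3·1 = 24
J: 4·8 = 32 | 4·4+1·1+3·0+3·5 = 32
Z: 4·8 = 32 | 4·2+1·0+3·6+3·2 = 32
X: 4·8 = 32 | 4·5+1·0+3·0+3·4 = 32
R: 4·6 = 24 | 4·3+1·0+3·2+3·2 = 24
gcd(4,4,1,3,3) = 1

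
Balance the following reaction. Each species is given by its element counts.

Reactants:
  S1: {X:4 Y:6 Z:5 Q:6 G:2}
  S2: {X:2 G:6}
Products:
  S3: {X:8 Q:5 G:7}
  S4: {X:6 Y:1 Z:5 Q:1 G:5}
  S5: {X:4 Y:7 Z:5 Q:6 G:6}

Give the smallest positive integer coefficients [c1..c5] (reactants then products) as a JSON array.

Coefficients: [6, 5, 1, 1, 5]

X: 6·4+5·2 = 34 | 1·8+1·6+5·4 = 34
Y: 6·6+5·0 = 36 | 1·0+1·1+5·7 = 36
Z: 6·5+5·0 = 30 | 1·0+1·5+5·5 = 30
Q: 6·6+5·0 = 36 | 1·5+1·1+5·6 = 36
G: 6·2+5·6 = 42 | 1·7+1·5+5·6 = 42
gcd(6,5,1,1,5) = 1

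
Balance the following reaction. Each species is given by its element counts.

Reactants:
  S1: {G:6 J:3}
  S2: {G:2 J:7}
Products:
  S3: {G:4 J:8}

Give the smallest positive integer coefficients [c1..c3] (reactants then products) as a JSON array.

Coefficients: [1, 3, 3]

G: 1·6+3·2 = 12 | 3·4 = 12
J: 1·3+3·7 = 24 | 3·8 = 24
gcd(1,3,3) = 1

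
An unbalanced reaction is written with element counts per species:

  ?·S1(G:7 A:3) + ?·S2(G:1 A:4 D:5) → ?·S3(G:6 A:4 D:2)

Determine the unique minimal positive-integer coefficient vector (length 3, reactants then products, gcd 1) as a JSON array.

G: 4·7+2·1 = 30 | 5·6 = 30
A: 4·3+2·4 = 20 | 5·4 = 20
D: 4·0+2·5 = 10 | 5·2 = 10
gcd(4,2,5) = 1

Coefficients: [4, 2, 5]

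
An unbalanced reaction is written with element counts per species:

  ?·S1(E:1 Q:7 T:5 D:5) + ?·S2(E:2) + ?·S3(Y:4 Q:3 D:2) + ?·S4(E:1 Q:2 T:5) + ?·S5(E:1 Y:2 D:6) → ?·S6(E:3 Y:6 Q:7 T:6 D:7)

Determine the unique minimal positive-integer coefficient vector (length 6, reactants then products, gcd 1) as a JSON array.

E: 1·1+3·2+6·0+5·1+3·1 = 15 | 5·3 = 15
Y: 1·0+3·0+6·4+5·0+3·2 = 30 | 5·6 = 30
Q: 1·7+3·0+6·3+5·2+3·0 = 35 | 5·7 = 35
T: 1·5+3·0+6·0+5·5+3·0 = 30 | 5·6 = 30
D: 1·5+3·0+6·2+5·0+3·6 = 35 | 5·7 = 35
gcd(1,3,6,5,3,5) = 1

Coefficients: [1, 3, 6, 5, 3, 5]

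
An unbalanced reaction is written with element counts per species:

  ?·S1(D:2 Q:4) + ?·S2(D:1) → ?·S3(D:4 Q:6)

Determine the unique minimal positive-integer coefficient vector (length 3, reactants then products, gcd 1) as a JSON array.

Coefficients: [3, 2, 2]

D: 3·2+2·1 = 8 | 2·4 = 8
Q: 3·4+2·0 = 12 | 2·6 = 12
gcd(3,2,2) = 1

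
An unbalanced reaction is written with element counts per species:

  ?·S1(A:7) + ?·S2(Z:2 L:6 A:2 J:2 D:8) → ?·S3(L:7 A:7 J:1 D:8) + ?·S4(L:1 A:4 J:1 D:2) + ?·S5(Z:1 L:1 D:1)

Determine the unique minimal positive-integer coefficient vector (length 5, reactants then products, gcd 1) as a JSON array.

Z: 3·0+3·2 = 6 | 1·0+5·0+6·1 = 6
L: 3·0+3·6 = 18 | 1·7+5·1+6·1 = 18
A: 3·7+3·2 = 27 | 1·7+5·4+6·0 = 27
J: 3·0+3·2 = 6 | 1·1+5·1+6·0 = 6
D: 3·0+3·8 = 24 | 1·8+5·2+6·1 = 24
gcd(3,3,1,5,6) = 1

Coefficients: [3, 3, 1, 5, 6]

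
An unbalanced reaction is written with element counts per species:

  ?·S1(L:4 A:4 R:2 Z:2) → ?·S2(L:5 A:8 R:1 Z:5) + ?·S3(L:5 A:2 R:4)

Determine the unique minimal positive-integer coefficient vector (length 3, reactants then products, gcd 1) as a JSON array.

L: 5·4 = 20 | 2·5+2·5 = 20
A: 5·4 = 20 | 2·8+2·2 = 20
R: 5·2 = 10 | 2·1+2·4 = 10
Z: 5·2 = 10 | 2·5+2·0 = 10
gcd(5,2,2) = 1

Coefficients: [5, 2, 2]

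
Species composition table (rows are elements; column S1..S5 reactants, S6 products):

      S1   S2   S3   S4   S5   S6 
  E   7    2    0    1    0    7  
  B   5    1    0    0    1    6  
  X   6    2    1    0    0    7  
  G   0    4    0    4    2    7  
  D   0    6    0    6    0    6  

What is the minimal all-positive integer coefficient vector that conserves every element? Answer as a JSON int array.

E: 3·7+3·2+4·0+1·1+6·0 = 28 | 4·7 = 28
B: 3·5+3·1+4·0+1·0+6·1 = 24 | 4·6 = 24
X: 3·6+3·2+4·1+1·0+6·0 = 28 | 4·7 = 28
G: 3·0+3·4+4·0+1·4+6·2 = 28 | 4·7 = 28
D: 3·0+3·6+4·0+1·6+6·0 = 24 | 4·6 = 24
gcd(3,3,4,1,6,4) = 1

Coefficients: [3, 3, 4, 1, 6, 4]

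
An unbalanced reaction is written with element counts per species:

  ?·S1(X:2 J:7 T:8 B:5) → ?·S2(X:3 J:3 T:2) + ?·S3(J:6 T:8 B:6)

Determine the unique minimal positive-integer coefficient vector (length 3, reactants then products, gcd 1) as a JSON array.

Coefficients: [6, 4, 5]

X: 6·2 = 12 | 4·3+5·0 = 12
J: 6·7 = 42 | 4·3+5·6 = 42
T: 6·8 = 48 | 4·2+5·8 = 48
B: 6·5 = 30 | 4·0+5·6 = 30
gcd(6,4,5) = 1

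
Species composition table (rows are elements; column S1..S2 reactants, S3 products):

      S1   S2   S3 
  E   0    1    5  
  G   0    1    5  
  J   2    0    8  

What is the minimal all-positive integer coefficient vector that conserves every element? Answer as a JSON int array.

Coefficients: [4, 5, 1]

E: 4·0+5·1 = 5 | 1·5 = 5
G: 4·0+5·1 = 5 | 1·5 = 5
J: 4·2+5·0 = 8 | 1·8 = 8
gcd(4,5,1) = 1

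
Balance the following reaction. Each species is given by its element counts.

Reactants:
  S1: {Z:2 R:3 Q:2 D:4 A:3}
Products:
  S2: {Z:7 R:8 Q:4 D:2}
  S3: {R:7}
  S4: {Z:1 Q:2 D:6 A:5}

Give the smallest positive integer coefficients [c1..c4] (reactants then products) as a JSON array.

Coefficients: [5, 1, 1, 3]

Z: 5·2 = 10 | 1·7+1·0+3·1 = 10
R: 5·3 = 15 | 1·8+1·7+3·0 = 15
Q: 5·2 = 10 | 1·4+1·0+3·2 = 10
D: 5·4 = 20 | 1·2+1·0+3·6 = 20
A: 5·3 = 15 | 1·0+1·0+3·5 = 15
gcd(5,1,1,3) = 1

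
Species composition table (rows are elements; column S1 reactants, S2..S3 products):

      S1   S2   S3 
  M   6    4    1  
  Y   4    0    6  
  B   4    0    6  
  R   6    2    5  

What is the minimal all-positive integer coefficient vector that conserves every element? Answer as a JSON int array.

M: 3·6 = 18 | 4·4+2·1 = 18
Y: 3·4 = 12 | 4·0+2·6 = 12
B: 3·4 = 12 | 4·0+2·6 = 12
R: 3·6 = 18 | 4·2+2·5 = 18
gcd(3,4,2) = 1

Coefficients: [3, 4, 2]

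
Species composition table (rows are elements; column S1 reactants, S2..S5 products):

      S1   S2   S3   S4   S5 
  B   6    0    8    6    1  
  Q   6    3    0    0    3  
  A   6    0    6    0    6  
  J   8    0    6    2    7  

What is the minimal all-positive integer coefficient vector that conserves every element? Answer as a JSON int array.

Coefficients: [5, 6, 1, 3, 4]

B: 5·6 = 30 | 6·0+1·8+3·6+4·1 = 30
Q: 5·6 = 30 | 6·3+1·0+3·0+4·3 = 30
A: 5·6 = 30 | 6·0+1·6+3·0+4·6 = 30
J: 5·8 = 40 | 6·0+1·6+3·2+4·7 = 40
gcd(5,6,1,3,4) = 1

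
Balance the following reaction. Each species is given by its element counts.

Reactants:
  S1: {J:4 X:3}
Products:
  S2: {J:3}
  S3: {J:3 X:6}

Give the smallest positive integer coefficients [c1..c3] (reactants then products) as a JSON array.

J: 6·4 = 24 | 5·3+3·3 = 24
X: 6·3 = 18 | 5·0+3·6 = 18
gcd(6,5,3) = 1

Coefficients: [6, 5, 3]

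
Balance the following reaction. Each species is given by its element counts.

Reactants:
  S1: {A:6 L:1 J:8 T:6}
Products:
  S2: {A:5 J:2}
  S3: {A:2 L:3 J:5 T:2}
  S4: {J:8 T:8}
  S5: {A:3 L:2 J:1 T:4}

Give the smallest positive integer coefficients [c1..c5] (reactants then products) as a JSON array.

Coefficients: [5, 5, 1, 3, 1]

A: 5·6 = 30 | 5·5+1·2+3·0+1·3 = 30
L: 5·1 = 5 | 5·0+1·3+3·0+1·2 = 5
J: 5·8 = 40 | 5·2+1·5+3·8+1·1 = 40
T: 5·6 = 30 | 5·0+1·2+3·8+1·4 = 30
gcd(5,5,1,3,1) = 1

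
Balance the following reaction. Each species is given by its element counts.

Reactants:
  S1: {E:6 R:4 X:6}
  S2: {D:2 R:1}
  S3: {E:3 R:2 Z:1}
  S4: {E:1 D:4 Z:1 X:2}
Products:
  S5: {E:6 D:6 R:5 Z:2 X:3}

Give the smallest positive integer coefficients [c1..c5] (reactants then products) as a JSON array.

E: 1·6+6·0+5·3+3·1 = 24 | 4·6 = 24
D: 1·0+6·2+5·0+3·4 = 24 | 4·6 = 24
R: 1·4+6·1+5·2+3·0 = 20 | 4·5 = 20
Z: 1·0+6·0+5·1+3·1 = 8 | 4·2 = 8
X: 1·6+6·0+5·0+3·2 = 12 | 4·3 = 12
gcd(1,6,5,3,4) = 1

Coefficients: [1, 6, 5, 3, 4]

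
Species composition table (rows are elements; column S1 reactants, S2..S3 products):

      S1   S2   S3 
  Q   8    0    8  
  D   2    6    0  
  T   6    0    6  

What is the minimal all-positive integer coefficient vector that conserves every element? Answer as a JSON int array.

Q: 3·8 = 24 | 1·0+3·8 = 24
D: 3·2 = 6 | 1·6+3·0 = 6
T: 3·6 = 18 | 1·0+3·6 = 18
gcd(3,1,3) = 1

Coefficients: [3, 1, 3]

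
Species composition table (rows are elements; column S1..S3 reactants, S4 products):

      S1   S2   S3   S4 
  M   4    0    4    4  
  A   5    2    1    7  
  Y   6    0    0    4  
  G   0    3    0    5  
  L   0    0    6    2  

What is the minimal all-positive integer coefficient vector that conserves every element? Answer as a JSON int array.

M: 2·4+5·0+1·4 = 12 | 3·4 = 12
A: 2·5+5·2+1·1 = 21 | 3·7 = 21
Y: 2·6+5·0+1·0 = 12 | 3·4 = 12
G: 2·0+5·3+1·0 = 15 | 3·5 = 15
L: 2·0+5·0+1·6 = 6 | 3·2 = 6
gcd(2,5,1,3) = 1

Coefficients: [2, 5, 1, 3]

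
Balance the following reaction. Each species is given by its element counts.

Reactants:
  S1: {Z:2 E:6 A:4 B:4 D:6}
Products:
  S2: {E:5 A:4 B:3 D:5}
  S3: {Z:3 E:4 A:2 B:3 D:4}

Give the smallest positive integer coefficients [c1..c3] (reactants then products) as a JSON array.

Z: 3·2 = 6 | 2·0+2·3 = 6
E: 3·6 = 18 | 2·5+2·4 = 18
A: 3·4 = 12 | 2·4+2·2 = 12
B: 3·4 = 12 | 2·3+2·3 = 12
D: 3·6 = 18 | 2·5+2·4 = 18
gcd(3,2,2) = 1

Coefficients: [3, 2, 2]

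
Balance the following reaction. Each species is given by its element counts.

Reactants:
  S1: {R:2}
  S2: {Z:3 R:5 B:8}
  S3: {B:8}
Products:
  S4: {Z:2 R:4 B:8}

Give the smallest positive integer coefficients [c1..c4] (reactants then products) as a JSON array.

Coefficients: [1, 2, 1, 3]

Z: 1·0+2·3+1·0 = 6 | 3·2 = 6
R: 1·2+2·5+1·0 = 12 | 3·4 = 12
B: 1·0+2·8+1·8 = 24 | 3·8 = 24
gcd(1,2,1,3) = 1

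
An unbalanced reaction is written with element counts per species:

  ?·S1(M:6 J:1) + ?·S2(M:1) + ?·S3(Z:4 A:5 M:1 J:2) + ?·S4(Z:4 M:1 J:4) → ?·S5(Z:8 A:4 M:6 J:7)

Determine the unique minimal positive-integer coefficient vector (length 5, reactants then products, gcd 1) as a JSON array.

Coefficients: [3, 2, 4, 6, 5]

Z: 3·0+2·0+4·4+6·4 = 40 | 5·8 = 40
A: 3·0+2·0+4·5+6·0 = 20 | 5·4 = 20
M: 3·6+2·1+4·1+6·1 = 30 | 5·6 = 30
J: 3·1+2·0+4·2+6·4 = 35 | 5·7 = 35
gcd(3,2,4,6,5) = 1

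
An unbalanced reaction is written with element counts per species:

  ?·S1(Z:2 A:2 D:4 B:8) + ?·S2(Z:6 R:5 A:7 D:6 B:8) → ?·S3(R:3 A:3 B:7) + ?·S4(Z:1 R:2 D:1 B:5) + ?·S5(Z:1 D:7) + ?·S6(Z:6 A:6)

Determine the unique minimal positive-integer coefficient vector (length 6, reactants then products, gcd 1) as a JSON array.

Coefficients: [3, 6, 6, 6, 6, 5]

Z: 3·2+6·6 = 42 | 6·0+6·1+6·1+5·6 = 42
R: 3·0+6·5 = 30 | 6·3+6·2+6·0+5·0 = 30
A: 3·2+6·7 = 48 | 6·3+6·0+6·0+5·6 = 48
D: 3·4+6·6 = 48 | 6·0+6·1+6·7+5·0 = 48
B: 3·8+6·8 = 72 | 6·7+6·5+6·0+5·0 = 72
gcd(3,6,6,6,6,5) = 1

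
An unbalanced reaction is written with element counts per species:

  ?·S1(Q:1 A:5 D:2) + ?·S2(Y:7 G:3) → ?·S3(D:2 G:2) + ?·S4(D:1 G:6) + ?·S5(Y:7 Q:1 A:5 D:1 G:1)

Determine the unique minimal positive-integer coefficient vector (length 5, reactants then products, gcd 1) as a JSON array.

Y: 5·0+5·7 = 35 | 2·0+1·0+5·7 = 35
Q: 5·1+5·0 = 5 | 2·0+1·0+5·1 = 5
A: 5·5+5·0 = 25 | 2·0+1·0+5·5 = 25
D: 5·2+5·0 = 10 | 2·2+1·1+5·1 = 10
G: 5·0+5·3 = 15 | 2·2+1·6+5·1 = 15
gcd(5,5,2,1,5) = 1

Coefficients: [5, 5, 2, 1, 5]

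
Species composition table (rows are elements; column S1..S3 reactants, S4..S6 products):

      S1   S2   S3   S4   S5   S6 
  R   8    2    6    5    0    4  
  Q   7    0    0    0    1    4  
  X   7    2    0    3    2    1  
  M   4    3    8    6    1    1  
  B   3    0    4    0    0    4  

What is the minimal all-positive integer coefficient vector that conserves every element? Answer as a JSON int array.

R: 4·8+2·2+3·6 = 54 | 6·5+4·0+6·4 = 54
Q: 4·7+2·0+3·0 = 28 | 6·0+4·1+6·4 = 28
X: 4·7+2·2+3·0 = 32 | 6·3+4·2+6·1 = 32
M: 4·4+2·3+3·8 = 46 | 6·6+4·1+6·1 = 46
B: 4·3+2·0+3·4 = 24 | 6·0+4·0+6·4 = 24
gcd(4,2,3,6,4,6) = 1

Coefficients: [4, 2, 3, 6, 4, 6]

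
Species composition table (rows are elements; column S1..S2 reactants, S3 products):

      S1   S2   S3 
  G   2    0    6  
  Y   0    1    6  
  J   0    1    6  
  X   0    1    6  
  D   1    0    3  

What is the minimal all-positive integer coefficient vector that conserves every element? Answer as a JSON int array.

Coefficients: [3, 6, 1]

G: 3·2+6·0 = 6 | 1·6 = 6
Y: 3·0+6·1 = 6 | 1·6 = 6
J: 3·0+6·1 = 6 | 1·6 = 6
X: 3·0+6·1 = 6 | 1·6 = 6
D: 3·1+6·0 = 3 | 1·3 = 3
gcd(3,6,1) = 1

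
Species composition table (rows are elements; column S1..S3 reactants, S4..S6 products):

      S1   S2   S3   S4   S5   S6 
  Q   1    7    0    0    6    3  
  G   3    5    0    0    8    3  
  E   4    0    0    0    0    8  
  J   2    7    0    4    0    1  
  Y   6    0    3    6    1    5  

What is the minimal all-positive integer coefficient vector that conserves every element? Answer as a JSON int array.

Q: 4·1+2·7+6·0 = 18 | 5·0+2·6+2·3 = 18
G: 4·3+2·5+6·0 = 22 | 5·0+2·8+2·3 = 22
E: 4·4+2·0+6·0 = 16 | 5·0+2·0+2·8 = 16
J: 4·2+2·7+6·0 = 22 | 5·4+2·0+2·1 = 22
Y: 4·6+2·0+6·3 = 42 | 5·6+2·1+2·5 = 42
gcd(4,2,6,5,2,2) = 1

Coefficients: [4, 2, 6, 5, 2, 2]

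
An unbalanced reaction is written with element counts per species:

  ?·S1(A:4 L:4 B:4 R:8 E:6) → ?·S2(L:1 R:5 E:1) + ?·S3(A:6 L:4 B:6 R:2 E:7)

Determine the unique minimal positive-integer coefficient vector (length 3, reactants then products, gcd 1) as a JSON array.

Coefficients: [3, 4, 2]

A: 3·4 = 12 | 4·0+2·6 = 12
L: 3·4 = 12 | 4·1+2·4 = 12
B: 3·4 = 12 | 4·0+2·6 = 12
R: 3·8 = 24 | 4·5+2·2 = 24
E: 3·6 = 18 | 4·1+2·7 = 18
gcd(3,4,2) = 1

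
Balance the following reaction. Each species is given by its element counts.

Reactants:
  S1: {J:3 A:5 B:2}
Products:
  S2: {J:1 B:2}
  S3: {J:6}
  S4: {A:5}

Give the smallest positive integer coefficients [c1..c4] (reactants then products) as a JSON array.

Coefficients: [3, 3, 1, 3]

J: 3·3 = 9 | 3·1+1·6+3·0 = 9
A: 3·5 = 15 | 3·0+1·0+3·5 = 15
B: 3·2 = 6 | 3·2+1·0+3·0 = 6
gcd(3,3,1,3) = 1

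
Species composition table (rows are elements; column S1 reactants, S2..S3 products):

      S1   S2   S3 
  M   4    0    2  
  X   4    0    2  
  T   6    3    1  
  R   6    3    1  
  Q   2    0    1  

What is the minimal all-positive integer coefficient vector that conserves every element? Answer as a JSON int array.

M: 3·4 = 12 | 4·0+6·2 = 12
X: 3·4 = 12 | 4·0+6·2 = 12
T: 3·6 = 18 | 4·3+6·1 = 18
R: 3·6 = 18 | 4·3+6·1 = 18
Q: 3·2 = 6 | 4·0+6·1 = 6
gcd(3,4,6) = 1

Coefficients: [3, 4, 6]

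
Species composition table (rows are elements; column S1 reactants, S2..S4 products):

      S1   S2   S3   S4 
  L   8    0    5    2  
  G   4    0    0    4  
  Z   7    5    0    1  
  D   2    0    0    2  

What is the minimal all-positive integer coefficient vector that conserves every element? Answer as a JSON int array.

L: 5·8 = 40 | 6·0+6·5+5·2 = 40
G: 5·4 = 20 | 6·0+6·0+5·4 = 20
Z: 5·7 = 35 | 6·5+6·0+5·1 = 35
D: 5·2 = 10 | 6·0+6·0+5·2 = 10
gcd(5,6,6,5) = 1

Coefficients: [5, 6, 6, 5]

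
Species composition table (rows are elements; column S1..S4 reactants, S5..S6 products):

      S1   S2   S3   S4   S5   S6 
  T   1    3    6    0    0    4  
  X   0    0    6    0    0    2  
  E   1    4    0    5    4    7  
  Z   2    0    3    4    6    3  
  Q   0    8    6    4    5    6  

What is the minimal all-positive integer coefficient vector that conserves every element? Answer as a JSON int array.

Coefficients: [3, 1, 1, 6, 4, 3]

T: 3·1+1·3+1·6+6·0 = 12 | 4·0+3·4 = 12
X: 3·0+1·0+1·6+6·0 = 6 | 4·0+3·2 = 6
E: 3·1+1·4+1·0+6·5 = 37 | 4·4+3·7 = 37
Z: 3·2+1·0+1·3+6·4 = 33 | 4·6+3·3 = 33
Q: 3·0+1·8+1·6+6·4 = 38 | 4·5+3·6 = 38
gcd(3,1,1,6,4,3) = 1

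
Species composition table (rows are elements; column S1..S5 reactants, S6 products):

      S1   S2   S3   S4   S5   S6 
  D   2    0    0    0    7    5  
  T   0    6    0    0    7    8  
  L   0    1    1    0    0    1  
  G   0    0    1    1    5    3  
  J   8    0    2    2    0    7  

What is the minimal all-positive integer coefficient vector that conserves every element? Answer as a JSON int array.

D: 3·2+3·0+1·0+1·0+2·7 = 20 | 4·5 = 20
T: 3·0+3·6+1·0+1·0+2·7 = 32 | 4·8 = 32
L: 3·0+3·1+1·1+1·0+2·0 = 4 | 4·1 = 4
G: 3·0+3·0+1·1+1·1+2·5 = 12 | 4·3 = 12
J: 3·8+3·0+1·2+1·2+2·0 = 28 | 4·7 = 28
gcd(3,3,1,1,2,4) = 1

Coefficients: [3, 3, 1, 1, 2, 4]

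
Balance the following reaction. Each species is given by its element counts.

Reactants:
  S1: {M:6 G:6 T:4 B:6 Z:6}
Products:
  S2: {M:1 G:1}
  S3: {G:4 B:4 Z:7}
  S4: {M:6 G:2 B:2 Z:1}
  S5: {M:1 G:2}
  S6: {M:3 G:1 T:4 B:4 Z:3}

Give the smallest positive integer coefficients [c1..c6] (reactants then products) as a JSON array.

M: 5·6 = 30 | 3·1+2·0+1·6+6·1+5·3 = 30
G: 5·6 = 30 | 3·1+2·4+1·2+6·2+5·1 = 30
T: 5·4 = 20 | 3·0+2·0+1·0+6·0+5·4 = 20
B: 5·6 = 30 | 3·0+2·4+1·2+6·0+5·4 = 30
Z: 5·6 = 30 | 3·0+2·7+1·1+6·0+5·3 = 30
gcd(5,3,2,1,6,5) = 1

Coefficients: [5, 3, 2, 1, 6, 5]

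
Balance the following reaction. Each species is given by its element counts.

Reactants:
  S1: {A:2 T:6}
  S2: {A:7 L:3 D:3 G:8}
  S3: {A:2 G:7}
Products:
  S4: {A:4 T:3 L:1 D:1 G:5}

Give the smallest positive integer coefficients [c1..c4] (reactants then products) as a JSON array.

Coefficients: [3, 2, 2, 6]

A: 3·2+2·7+2·2 = 24 | 6·4 = 24
T: 3·6+2·0+2·0 = 18 | 6·3 = 18
L: 3·0+2·3+2·0 = 6 | 6·1 = 6
D: 3·0+2·3+2·0 = 6 | 6·1 = 6
G: 3·0+2·8+2·7 = 30 | 6·5 = 30
gcd(3,2,2,6) = 1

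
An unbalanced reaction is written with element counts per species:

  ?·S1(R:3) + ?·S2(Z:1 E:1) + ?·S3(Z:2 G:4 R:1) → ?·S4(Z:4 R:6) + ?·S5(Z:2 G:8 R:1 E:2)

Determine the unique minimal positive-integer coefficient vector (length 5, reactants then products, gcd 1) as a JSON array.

Z: 5·0+6·1+6·2 = 18 | 3·4+3·2 = 18
G: 5·0+6·0+6·4 = 24 | 3·0+3·8 = 24
R: 5·3+6·0+6·1 = 21 | 3·6+3·1 = 21
E: 5·0+6·1+6·0 = 6 | 3·0+3·2 = 6
gcd(5,6,6,3,3) = 1

Coefficients: [5, 6, 6, 3, 3]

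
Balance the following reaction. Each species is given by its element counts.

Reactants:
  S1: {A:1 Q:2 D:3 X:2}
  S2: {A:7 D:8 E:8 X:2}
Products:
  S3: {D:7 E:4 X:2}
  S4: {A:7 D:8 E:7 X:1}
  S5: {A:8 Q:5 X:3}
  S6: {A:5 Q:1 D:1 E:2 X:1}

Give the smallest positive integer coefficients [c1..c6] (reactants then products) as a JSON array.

Coefficients: [5, 6, 6, 2, 1, 5]

A: 5·1+6·7 = 47 | 6·0+2·7+1·8+5·5 = 47
Q: 5·2+6·0 = 10 | 6·0+2·0+1·5+5·1 = 10
D: 5·3+6·8 = 63 | 6·7+2·8+1·0+5·1 = 63
E: 5·0+6·8 = 48 | 6·4+2·7+1·0+5·2 = 48
X: 5·2+6·2 = 22 | 6·2+2·1+1·3+5·1 = 22
gcd(5,6,6,2,1,5) = 1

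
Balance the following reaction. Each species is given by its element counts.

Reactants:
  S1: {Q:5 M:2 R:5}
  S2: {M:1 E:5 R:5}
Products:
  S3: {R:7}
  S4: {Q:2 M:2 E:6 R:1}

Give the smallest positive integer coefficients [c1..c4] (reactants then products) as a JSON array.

Q: 2·5+6·0 = 10 | 5·0+5·2 = 10
M: 2·2+6·1 = 10 | 5·0+5·2 = 10
E: 2·0+6·5 = 30 | 5·0+5·6 = 30
R: 2·5+6·5 = 40 | 5·7+5·1 = 40
gcd(2,6,5,5) = 1

Coefficients: [2, 6, 5, 5]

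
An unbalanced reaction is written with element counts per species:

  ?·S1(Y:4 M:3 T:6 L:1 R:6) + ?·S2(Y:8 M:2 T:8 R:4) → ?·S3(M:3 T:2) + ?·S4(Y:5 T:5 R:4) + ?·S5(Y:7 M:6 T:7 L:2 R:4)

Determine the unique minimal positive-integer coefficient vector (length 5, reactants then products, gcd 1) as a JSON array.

Y: 2·4+3·8 = 32 | 2·0+5·5+1·7 = 32
M: 2·3+3·2 = 12 | 2·3+5·0+1·6 = 12
T: 2·6+3·8 = 36 | 2·2+5·5+1·7 = 36
L: 2·1+3·0 = 2 | 2·0+5·0+1·2 = 2
R: 2·6+3·4 = 24 | 2·0+5·4+1·4 = 24
gcd(2,3,2,5,1) = 1

Coefficients: [2, 3, 2, 5, 1]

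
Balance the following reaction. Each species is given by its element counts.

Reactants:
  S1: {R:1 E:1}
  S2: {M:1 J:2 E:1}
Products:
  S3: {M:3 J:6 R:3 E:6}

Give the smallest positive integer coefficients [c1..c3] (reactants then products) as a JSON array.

Coefficients: [3, 3, 1]

M: 3·0+3·1 = 3 | 1·3 = 3
J: 3·0+3·2 = 6 | 1·6 = 6
R: 3·1+3·0 = 3 | 1·3 = 3
E: 3·1+3·1 = 6 | 1·6 = 6
gcd(3,3,1) = 1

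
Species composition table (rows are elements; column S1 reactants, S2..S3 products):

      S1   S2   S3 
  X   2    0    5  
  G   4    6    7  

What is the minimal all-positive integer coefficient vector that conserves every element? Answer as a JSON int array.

Coefficients: [5, 1, 2]

X: 5·2 = 10 | 1·0+2·5 = 10
G: 5·4 = 20 | 1·6+2·7 = 20
gcd(5,1,2) = 1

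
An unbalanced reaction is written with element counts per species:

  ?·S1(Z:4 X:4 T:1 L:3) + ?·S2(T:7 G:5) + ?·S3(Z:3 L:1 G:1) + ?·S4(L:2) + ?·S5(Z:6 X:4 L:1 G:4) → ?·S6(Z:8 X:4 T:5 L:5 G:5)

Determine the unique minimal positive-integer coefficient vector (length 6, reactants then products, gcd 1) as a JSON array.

Z: 4·4+3·0+6·3+3·0+1·6 = 40 | 5·8 = 40
X: 4·4+3·0+6·0+3·0+1·4 = 20 | 5·4 = 20
T: 4·1+3·7+6·0+3·0+1·0 = 25 | 5·5 = 25
L: 4·3+3·0+6·1+3·2+1·1 = 25 | 5·5 = 25
G: 4·0+3·5+6·1+3·0+1·4 = 25 | 5·5 = 25
gcd(4,3,6,3,1,5) = 1

Coefficients: [4, 3, 6, 3, 1, 5]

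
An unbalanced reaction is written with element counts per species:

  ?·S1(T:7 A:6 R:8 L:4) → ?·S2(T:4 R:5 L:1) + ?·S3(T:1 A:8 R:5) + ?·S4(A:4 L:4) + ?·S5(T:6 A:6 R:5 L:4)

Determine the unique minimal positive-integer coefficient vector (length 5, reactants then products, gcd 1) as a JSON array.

Coefficients: [5, 4, 1, 1, 3]

T: 5·7 = 35 | 4·4+1·1+1·0+3·6 = 35
A: 5·6 = 30 | 4·0+1·8+1·4+3·6 = 30
R: 5·8 = 40 | 4·5+1·5+1·0+3·5 = 40
L: 5·4 = 20 | 4·1+1·0+1·4+3·4 = 20
gcd(5,4,1,1,3) = 1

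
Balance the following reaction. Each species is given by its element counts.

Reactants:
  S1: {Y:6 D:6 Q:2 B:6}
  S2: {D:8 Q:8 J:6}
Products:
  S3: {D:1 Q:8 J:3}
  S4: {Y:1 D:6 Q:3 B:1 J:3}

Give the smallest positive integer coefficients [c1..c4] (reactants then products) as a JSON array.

Y: 1·6+4·0 = 6 | 2·0+6·1 = 6
D: 1·6+4·8 = 38 | 2·1+6·6 = 38
Q: 1·2+4·8 = 34 | 2·8+6·3 = 34
B: 1·6+4·0 = 6 | 2·0+6·1 = 6
J: 1·0+4·6 = 24 | 2·3+6·3 = 24
gcd(1,4,2,6) = 1

Coefficients: [1, 4, 2, 6]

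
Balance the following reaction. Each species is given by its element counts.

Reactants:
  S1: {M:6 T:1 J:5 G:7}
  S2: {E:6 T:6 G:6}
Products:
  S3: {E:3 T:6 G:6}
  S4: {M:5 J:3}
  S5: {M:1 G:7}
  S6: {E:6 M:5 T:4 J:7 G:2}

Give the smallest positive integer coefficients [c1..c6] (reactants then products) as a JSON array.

Coefficients: [6, 5, 4, 3, 6, 3]

E: 6·0+5·6 = 30 | 4·3+3·0+6·0+3·6 = 30
M: 6·6+5·0 = 36 | 4·0+3·5+6·1+3·5 = 36
T: 6·1+5·6 = 36 | 4·6+3·0+6·0+3·4 = 36
J: 6·5+5·0 = 30 | 4·0+3·3+6·0+3·7 = 30
G: 6·7+5·6 = 72 | 4·6+3·0+6·7+3·2 = 72
gcd(6,5,4,3,6,3) = 1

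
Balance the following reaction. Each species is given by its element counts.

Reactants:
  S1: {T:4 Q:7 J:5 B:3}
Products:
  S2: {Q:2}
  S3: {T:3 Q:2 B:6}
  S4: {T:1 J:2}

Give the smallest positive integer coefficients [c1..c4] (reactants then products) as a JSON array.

T: 2·4 = 8 | 6·0+1·3+5·1 = 8
Q: 2·7 = 14 | 6·2+1·2+5·0 = 14
J: 2·5 = 10 | 6·0+1·0+5·2 = 10
B: 2·3 = 6 | 6·0+1·6+5·0 = 6
gcd(2,6,1,5) = 1

Coefficients: [2, 6, 1, 5]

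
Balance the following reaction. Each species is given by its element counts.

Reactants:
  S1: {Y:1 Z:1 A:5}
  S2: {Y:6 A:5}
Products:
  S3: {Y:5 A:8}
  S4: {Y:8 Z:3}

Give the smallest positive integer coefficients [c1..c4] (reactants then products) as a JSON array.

Coefficients: [3, 5, 5, 1]

Y: 3·1+5·6 = 33 | 5·5+1·8 = 33
Z: 3·1+5·0 = 3 | 5·0+1·3 = 3
A: 3·5+5·5 = 40 | 5·8+1·0 = 40
gcd(3,5,5,1) = 1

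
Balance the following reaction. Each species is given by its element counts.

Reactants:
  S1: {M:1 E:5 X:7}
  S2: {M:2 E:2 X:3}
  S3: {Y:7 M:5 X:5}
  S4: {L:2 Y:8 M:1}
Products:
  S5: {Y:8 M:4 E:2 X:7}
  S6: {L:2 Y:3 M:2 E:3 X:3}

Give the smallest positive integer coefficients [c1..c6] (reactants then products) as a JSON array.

L: 2·0+1·0+2·0+2·2 = 4 | 3·0+2·2 = 4
Y: 2·0+1·0+2·7+2·8 = 30 | 3·8+2·3 = 30
M: 2·1+1·2+2·5+2·1 = 16 | 3·4+2·2 = 16
E: 2·5+1·2+2·0+2·0 = 12 | 3·2+2·3 = 12
X: 2·7+1·3+2·5+2·0 = 27 | 3·7+2·3 = 27
gcd(2,1,2,2,3,2) = 1

Coefficients: [2, 1, 2, 2, 3, 2]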